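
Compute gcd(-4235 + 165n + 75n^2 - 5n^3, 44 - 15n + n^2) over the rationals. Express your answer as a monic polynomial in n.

-11 + n

By polynomial division,
  -5n^3 + 75n^2 + 165n - 4235 = (-5n)(n^2 - 15n + 44) + (385n - 4235)
  n^2 - 15n + 44 = ((1/385)n - 4/385)(385n - 4235) + (0)
Last nonzero remainder: 385n - 4235. Dividing through by 385 gives the monic gcd n - 11.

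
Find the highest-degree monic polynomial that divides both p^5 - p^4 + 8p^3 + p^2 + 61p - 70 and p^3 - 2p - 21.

p^2 + 3p + 7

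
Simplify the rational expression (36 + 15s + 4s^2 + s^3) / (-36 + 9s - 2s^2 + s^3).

(3 + s)/(-3 + s)

Repeated division with remainder:
  s^3 + 4s^2 + 15s + 36 = (s^3 - 2s^2 + 9s - 36) + (6s^2 + 6s + 72)
  s^3 - 2s^2 + 9s - 36 = ((1/6)s - 1/2)(6s^2 + 6s + 72) + (0)
Last nonzero remainder: 6s^2 + 6s + 72. Dividing through by 6 gives the monic gcd s^2 + s + 12.
Cancel s^2 + s + 12 from numerator and denominator to get the reduced form.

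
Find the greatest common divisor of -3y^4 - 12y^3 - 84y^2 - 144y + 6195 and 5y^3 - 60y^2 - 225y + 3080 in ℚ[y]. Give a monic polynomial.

By polynomial division,
  -3y^4 - 12y^3 - 84y^2 - 144y + 6195 = (-(3/5)y - 48/5)(5y^3 - 60y^2 - 225y + 3080) + (-795y^2 - 456y + 35763)
  5y^3 - 60y^2 - 225y + 3080 = (-(1/159)y + 3332/42135)(-795y^2 - 456y + 35763) + ((505404/14045)y + 3537828/14045)
  -795y^2 - 456y + 35763 = (-(3721925/168468)y + 23918635/168468)((505404/14045)y + 3537828/14045) + (0)
Last nonzero remainder: (505404/14045)y + 3537828/14045. Dividing through by 505404/14045 gives the monic gcd y + 7.

y + 7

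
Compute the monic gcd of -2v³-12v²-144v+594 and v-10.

1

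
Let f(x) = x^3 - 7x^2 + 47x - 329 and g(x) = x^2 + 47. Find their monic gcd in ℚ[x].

By polynomial division,
  x^3 - 7x^2 + 47x - 329 = (x - 7)(x^2 + 47) + (0)
The last nonzero remainder x^2 + 47 is already monic.

x^2 + 47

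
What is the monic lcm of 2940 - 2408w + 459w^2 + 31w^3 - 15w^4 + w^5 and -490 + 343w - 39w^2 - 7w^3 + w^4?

20580 - 13916w + 805w^2 + 676w^3 - 74w^4 - 8w^5 + w^6

Euclidean algorithm in ℚ[w]:
  w^5 - 15w^4 + 31w^3 + 459w^2 - 2408w + 2940 = (w - 8)(w^4 - 7w^3 - 39w^2 + 343w - 490) + (14w^3 - 196w^2 + 826w - 980)
  w^4 - 7w^3 - 39w^2 + 343w - 490 = ((1/14)w + 1/2)(14w^3 - 196w^2 + 826w - 980) + (0)
Last nonzero remainder: 14w^3 - 196w^2 + 826w - 980. Dividing through by 14 gives the monic gcd w^3 - 14w^2 + 59w - 70.
Then lcm(f, g) = f·g / gcd(f, g); expanding and making the result monic gives the answer.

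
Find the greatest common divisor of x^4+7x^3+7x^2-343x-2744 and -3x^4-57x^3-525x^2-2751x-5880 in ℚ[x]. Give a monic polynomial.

x^3+14x^2+105x+392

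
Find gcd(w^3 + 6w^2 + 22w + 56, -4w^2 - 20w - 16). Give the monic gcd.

w + 4

Apply the Euclidean algorithm:
  w^3 + 6w^2 + 22w + 56 = (-(1/4)w - 1/4)(-4w^2 - 20w - 16) + (13w + 52)
  -4w^2 - 20w - 16 = (-(4/13)w - 4/13)(13w + 52) + (0)
Last nonzero remainder: 13w + 52. Dividing through by 13 gives the monic gcd w + 4.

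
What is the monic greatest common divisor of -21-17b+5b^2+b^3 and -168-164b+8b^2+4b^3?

Repeated division with remainder:
  b^3+5b^2-17b-21 = (1/4)(4b^3+8b^2-164b-168) + (3b^2+24b+21)
  4b^3+8b^2-164b-168 = ((4/3)b-8)(3b^2+24b+21) + (0)
Last nonzero remainder: 3b^2+24b+21. Dividing through by 3 gives the monic gcd b^2+8b+7.

7+8b+b^2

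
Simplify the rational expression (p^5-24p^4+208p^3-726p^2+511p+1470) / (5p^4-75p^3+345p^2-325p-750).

Repeated division with remainder:
  p^5-24p^4+208p^3-726p^2+511p+1470 = ((1/5)p-9/5)(5p^4-75p^3+345p^2-325p-750) + (4p^3-40p^2+76p+120)
  5p^4-75p^3+345p^2-325p-750 = ((5/4)p-25/4)(4p^3-40p^2+76p+120) + (0)
Last nonzero remainder: 4p^3-40p^2+76p+120. Dividing through by 4 gives the monic gcd p^3-10p^2+19p+30.
Cancel p^3-10p^2+19p+30 from numerator and denominator to get the reduced form.

(p^2-14p+49)/(5p-25)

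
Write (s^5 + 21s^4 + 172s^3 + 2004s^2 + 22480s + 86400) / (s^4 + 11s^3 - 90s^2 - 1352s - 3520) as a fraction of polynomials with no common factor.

Euclidean algorithm in ℚ[s]:
  s^5 + 21s^4 + 172s^3 + 2004s^2 + 22480s + 86400 = (s + 10)(s^4 + 11s^3 - 90s^2 - 1352s - 3520) + (152s^3 + 4256s^2 + 39520s + 121600)
  s^4 + 11s^3 - 90s^2 - 1352s - 3520 = ((1/152)s - 17/152)(152s^3 + 4256s^2 + 39520s + 121600) + (126s^2 + 2268s + 10080)
  152s^3 + 4256s^2 + 39520s + 121600 = ((76/63)s + 760/63)(126s^2 + 2268s + 10080) + (0)
Last nonzero remainder: 126s^2 + 2268s + 10080. Dividing through by 126 gives the monic gcd s^2 + 18s + 80.
Cancel s^2 + 18s + 80 from numerator and denominator to get the reduced form.

(s^3 + 3s^2 + 38s + 1080)/(s^2 - 7s - 44)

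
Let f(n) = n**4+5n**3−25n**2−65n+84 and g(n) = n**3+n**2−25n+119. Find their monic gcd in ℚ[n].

n+7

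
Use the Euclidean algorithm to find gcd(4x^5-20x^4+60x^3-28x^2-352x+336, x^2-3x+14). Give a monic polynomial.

Repeated division with remainder:
  4x^5-20x^4+60x^3-28x^2-352x+336 = (4x^3-8x^2-20x+24)(x^2-3x+14) + (0)
The last nonzero remainder x^2-3x+14 is already monic.

x^2-3x+14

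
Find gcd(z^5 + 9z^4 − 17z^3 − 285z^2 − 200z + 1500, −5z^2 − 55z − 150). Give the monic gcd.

z^2 + 11z + 30

Euclidean algorithm in ℚ[z]:
  z^5 + 9z^4 − 17z^3 − 285z^2 − 200z + 1500 = (−(1/5)z^3 + (2/5)z^2 + 5z − 10)(−5z^2 − 55z − 150) + (0)
Last nonzero remainder: −5z^2 − 55z − 150. Dividing through by −5 gives the monic gcd z^2 + 11z + 30.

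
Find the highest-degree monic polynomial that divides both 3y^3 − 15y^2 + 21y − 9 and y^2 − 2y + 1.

y^2 − 2y + 1

Repeated division with remainder:
  3y^3 − 15y^2 + 21y − 9 = (3y − 9)(y^2 − 2y + 1) + (0)
The last nonzero remainder y^2 − 2y + 1 is already monic.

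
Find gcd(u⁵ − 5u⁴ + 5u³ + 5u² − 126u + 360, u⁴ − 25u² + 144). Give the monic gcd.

u³ − 4u² − 9u + 36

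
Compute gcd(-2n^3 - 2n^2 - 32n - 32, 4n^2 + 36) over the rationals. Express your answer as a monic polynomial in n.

1

Apply the Euclidean algorithm:
  -2n^3 - 2n^2 - 32n - 32 = (-(1/2)n - 1/2)(4n^2 + 36) + (-14n - 14)
  4n^2 + 36 = (-(2/7)n + 2/7)(-14n - 14) + (40)
  -14n - 14 = (-(7/20)n - 7/20)(40) + (0)
The last nonzero remainder is the constant 40, so the polynomials are coprime and gcd = 1.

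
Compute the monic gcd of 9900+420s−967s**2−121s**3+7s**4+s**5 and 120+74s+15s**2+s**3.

Repeated division with remainder:
  s**5+7s**4−121s**3−967s**2+420s+9900 = (s**2−8s−75)(s**3+15s**2+74s+120) + (630s**2+6930s+18900)
  s**3+15s**2+74s+120 = ((1/630)s+2/315)(630s**2+6930s+18900) + (0)
Last nonzero remainder: 630s**2+6930s+18900. Dividing through by 630 gives the monic gcd s**2+11s+30.

30+11s+s**2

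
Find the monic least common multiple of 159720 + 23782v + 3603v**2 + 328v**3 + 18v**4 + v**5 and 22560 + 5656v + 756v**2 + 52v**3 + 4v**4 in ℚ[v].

7506840 + 2874674v + 590663v**2 + 78831v**3 + 8057v**4 + 573v**5 + 29v**6 + v**7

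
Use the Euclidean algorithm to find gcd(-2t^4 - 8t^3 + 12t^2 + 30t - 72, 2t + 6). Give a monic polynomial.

Apply the Euclidean algorithm:
  -2t^4 - 8t^3 + 12t^2 + 30t - 72 = (-t^3 - t^2 + 9t - 12)(2t + 6) + (0)
Last nonzero remainder: 2t + 6. Dividing through by 2 gives the monic gcd t + 3.

t + 3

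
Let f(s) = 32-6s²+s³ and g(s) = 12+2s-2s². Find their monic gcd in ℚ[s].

By polynomial division,
  s³-6s²+32 = (-(1/2)s+5/2)(-2s²+2s+12) + (s+2)
  -2s²+2s+12 = (-2s+6)(s+2) + (0)
The last nonzero remainder s+2 is already monic.

2+s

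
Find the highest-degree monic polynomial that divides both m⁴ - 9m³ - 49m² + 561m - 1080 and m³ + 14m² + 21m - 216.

m² + 5m - 24

Euclidean algorithm in ℚ[m]:
  m⁴ - 9m³ - 49m² + 561m - 1080 = (m - 23)(m³ + 14m² + 21m - 216) + (252m² + 1260m - 6048)
  m³ + 14m² + 21m - 216 = ((1/252)m + 1/28)(252m² + 1260m - 6048) + (0)
Last nonzero remainder: 252m² + 1260m - 6048. Dividing through by 252 gives the monic gcd m² + 5m - 24.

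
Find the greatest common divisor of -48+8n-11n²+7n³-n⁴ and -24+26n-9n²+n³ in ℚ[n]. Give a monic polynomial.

-4+n

Apply the Euclidean algorithm:
  -n⁴+7n³-11n²+8n-48 = (-n-2)(n³-9n²+26n-24) + (-3n²+36n-96)
  n³-9n²+26n-24 = (-(1/3)n-1)(-3n²+36n-96) + (30n-120)
  -3n²+36n-96 = (-(1/10)n+4/5)(30n-120) + (0)
Last nonzero remainder: 30n-120. Dividing through by 30 gives the monic gcd n-4.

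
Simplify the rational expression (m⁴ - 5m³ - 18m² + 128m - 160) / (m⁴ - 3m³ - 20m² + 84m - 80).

(m - 4)/(m - 2)

By polynomial division,
  m⁴ - 5m³ - 18m² + 128m - 160 = (m⁴ - 3m³ - 20m² + 84m - 80) + (-2m³ + 2m² + 44m - 80)
  m⁴ - 3m³ - 20m² + 84m - 80 = (-(1/2)m + 1)(-2m³ + 2m² + 44m - 80) + (0)
Last nonzero remainder: -2m³ + 2m² + 44m - 80. Dividing through by -2 gives the monic gcd m³ - m² - 22m + 40.
Cancel m³ - m² - 22m + 40 from numerator and denominator to get the reduced form.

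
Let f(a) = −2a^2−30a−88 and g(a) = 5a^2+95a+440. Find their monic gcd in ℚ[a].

a+11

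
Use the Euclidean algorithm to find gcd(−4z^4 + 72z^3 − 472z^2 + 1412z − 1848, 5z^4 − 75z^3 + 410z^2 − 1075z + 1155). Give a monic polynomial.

z^3 − 12z^2 + 46z − 77

Repeated division with remainder:
  −4z^4 + 72z^3 − 472z^2 + 1412z − 1848 = (−4/5)(5z^4 − 75z^3 + 410z^2 − 1075z + 1155) + (12z^3 − 144z^2 + 552z − 924)
  5z^4 − 75z^3 + 410z^2 − 1075z + 1155 = ((5/12)z − 5/4)(12z^3 − 144z^2 + 552z − 924) + (0)
Last nonzero remainder: 12z^3 − 144z^2 + 552z − 924. Dividing through by 12 gives the monic gcd z^3 − 12z^2 + 46z − 77.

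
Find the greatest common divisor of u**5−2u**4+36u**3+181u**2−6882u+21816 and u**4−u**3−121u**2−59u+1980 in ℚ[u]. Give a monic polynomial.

u**2+5u−36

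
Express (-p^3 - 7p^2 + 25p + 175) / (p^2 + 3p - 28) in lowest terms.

(-p^2 + 25)/(p - 4)

Euclidean algorithm in ℚ[p]:
  -p^3 - 7p^2 + 25p + 175 = (-p - 4)(p^2 + 3p - 28) + (9p + 63)
  p^2 + 3p - 28 = ((1/9)p - 4/9)(9p + 63) + (0)
Last nonzero remainder: 9p + 63. Dividing through by 9 gives the monic gcd p + 7.
Cancel p + 7 from numerator and denominator to get the reduced form.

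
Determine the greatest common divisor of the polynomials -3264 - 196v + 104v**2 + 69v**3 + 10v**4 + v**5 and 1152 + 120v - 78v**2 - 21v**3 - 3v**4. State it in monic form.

-96 + 14v + 3v**2 + v**3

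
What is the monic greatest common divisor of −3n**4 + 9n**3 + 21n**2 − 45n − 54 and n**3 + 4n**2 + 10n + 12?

By polynomial division,
  −3n**4 + 9n**3 + 21n**2 − 45n − 54 = (−3n + 21)(n**3 + 4n**2 + 10n + 12) + (−33n**2 − 219n − 306)
  n**3 + 4n**2 + 10n + 12 = (−(1/33)n + 29/363)(−33n**2 − 219n − 306) + ((2205/121)n + 4410/121)
  −33n**2 − 219n − 306 = (−(1331/735)n − 2057/245)((2205/121)n + 4410/121) + (0)
Last nonzero remainder: (2205/121)n + 4410/121. Dividing through by 2205/121 gives the monic gcd n + 2.

n + 2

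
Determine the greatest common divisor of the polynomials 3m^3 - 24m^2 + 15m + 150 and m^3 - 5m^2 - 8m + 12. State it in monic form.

Repeated division with remainder:
  3m^3 - 24m^2 + 15m + 150 = (3)(m^3 - 5m^2 - 8m + 12) + (-9m^2 + 39m + 114)
  m^3 - 5m^2 - 8m + 12 = (-(1/9)m + 2/27)(-9m^2 + 39m + 114) + ((16/9)m + 32/9)
  -9m^2 + 39m + 114 = (-(81/16)m + 513/16)((16/9)m + 32/9) + (0)
Last nonzero remainder: (16/9)m + 32/9. Dividing through by 16/9 gives the monic gcd m + 2.

m + 2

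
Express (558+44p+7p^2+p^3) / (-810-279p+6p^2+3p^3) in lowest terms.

Repeated division with remainder:
  p^3+7p^2+44p+558 = (1/3)(3p^3+6p^2-279p-810) + (5p^2+137p+828)
  3p^3+6p^2-279p-810 = ((3/5)p-381/25)(5p^2+137p+828) + ((32802/25)p+295218/25)
  5p^2+137p+828 = ((125/32802)p+1150/16401)((32802/25)p+295218/25) + (0)
Last nonzero remainder: (32802/25)p+295218/25. Dividing through by 32802/25 gives the monic gcd p+9.
Cancel p+9 from numerator and denominator to get the reduced form.

(62-2p+p^2)/(-90-21p+3p^2)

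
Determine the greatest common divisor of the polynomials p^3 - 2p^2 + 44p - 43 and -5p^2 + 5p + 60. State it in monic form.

1

Euclidean algorithm in ℚ[p]:
  p^3 - 2p^2 + 44p - 43 = (-(1/5)p + 1/5)(-5p^2 + 5p + 60) + (55p - 55)
  -5p^2 + 5p + 60 = (-(1/11)p)(55p - 55) + (60)
  55p - 55 = ((11/12)p - 11/12)(60) + (0)
The last nonzero remainder is the constant 60, so the polynomials are coprime and gcd = 1.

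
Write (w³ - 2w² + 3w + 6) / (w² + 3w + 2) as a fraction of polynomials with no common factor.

(w² - 3w + 6)/(w + 2)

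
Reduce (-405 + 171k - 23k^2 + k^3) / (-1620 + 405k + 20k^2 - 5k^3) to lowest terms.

(-45 + 14k - k^2)/(-180 + 25k + 5k^2)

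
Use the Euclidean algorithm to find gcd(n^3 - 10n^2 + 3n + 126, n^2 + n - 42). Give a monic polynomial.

n - 6

By polynomial division,
  n^3 - 10n^2 + 3n + 126 = (n - 11)(n^2 + n - 42) + (56n - 336)
  n^2 + n - 42 = ((1/56)n + 1/8)(56n - 336) + (0)
Last nonzero remainder: 56n - 336. Dividing through by 56 gives the monic gcd n - 6.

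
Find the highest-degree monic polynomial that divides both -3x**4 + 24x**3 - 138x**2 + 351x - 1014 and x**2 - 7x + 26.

x**2 - 7x + 26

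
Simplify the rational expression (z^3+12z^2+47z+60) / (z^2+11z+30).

(z^2+7z+12)/(z+6)

By polynomial division,
  z^3+12z^2+47z+60 = (z+1)(z^2+11z+30) + (6z+30)
  z^2+11z+30 = ((1/6)z+1)(6z+30) + (0)
Last nonzero remainder: 6z+30. Dividing through by 6 gives the monic gcd z+5.
Cancel z+5 from numerator and denominator to get the reduced form.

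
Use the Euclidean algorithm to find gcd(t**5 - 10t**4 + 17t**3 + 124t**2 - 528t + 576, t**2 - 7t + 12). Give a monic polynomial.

By polynomial division,
  t**5 - 10t**4 + 17t**3 + 124t**2 - 528t + 576 = (t**3 - 3t**2 - 16t + 48)(t**2 - 7t + 12) + (0)
The last nonzero remainder t**2 - 7t + 12 is already monic.

t**2 - 7t + 12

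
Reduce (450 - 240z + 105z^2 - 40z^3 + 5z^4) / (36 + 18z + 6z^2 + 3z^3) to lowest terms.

(75 - 40z + 5z^2)/(6 + 3z)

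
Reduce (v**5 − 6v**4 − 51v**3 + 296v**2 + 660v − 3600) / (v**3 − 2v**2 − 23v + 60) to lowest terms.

(v**3 − 7v**2 − 24v + 180)/(v − 3)

Repeated division with remainder:
  v**5 − 6v**4 − 51v**3 + 296v**2 + 660v − 3600 = (v**2 − 4v − 36)(v**3 − 2v**2 − 23v + 60) + (72v**2 + 72v − 1440)
  v**3 − 2v**2 − 23v + 60 = ((1/72)v − 1/24)(72v**2 + 72v − 1440) + (0)
Last nonzero remainder: 72v**2 + 72v − 1440. Dividing through by 72 gives the monic gcd v**2 + v − 20.
Cancel v**2 + v − 20 from numerator and denominator to get the reduced form.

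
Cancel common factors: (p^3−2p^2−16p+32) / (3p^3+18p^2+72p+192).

(p^2−6p+8)/(3p^2+6p+48)

By polynomial division,
  p^3−2p^2−16p+32 = (1/3)(3p^3+18p^2+72p+192) + (−8p^2−40p−32)
  3p^3+18p^2+72p+192 = (−(3/8)p−3/8)(−8p^2−40p−32) + (45p+180)
  −8p^2−40p−32 = (−(8/45)p−8/45)(45p+180) + (0)
Last nonzero remainder: 45p+180. Dividing through by 45 gives the monic gcd p+4.
Cancel p+4 from numerator and denominator to get the reduced form.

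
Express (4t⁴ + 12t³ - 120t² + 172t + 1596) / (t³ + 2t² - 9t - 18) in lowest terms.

(4t³ - 120t + 532)/(t² - t - 6)

Euclidean algorithm in ℚ[t]:
  4t⁴ + 12t³ - 120t² + 172t + 1596 = (4t + 4)(t³ + 2t² - 9t - 18) + (-92t² + 280t + 1668)
  t³ + 2t² - 9t - 18 = (-(1/92)t - 29/529)(-92t² + 280t + 1668) + ((12950/529)t + 38850/529)
  -92t² + 280t + 1668 = (-(24334/6475)t + 147062/6475)((12950/529)t + 38850/529) + (0)
Last nonzero remainder: (12950/529)t + 38850/529. Dividing through by 12950/529 gives the monic gcd t + 3.
Cancel t + 3 from numerator and denominator to get the reduced form.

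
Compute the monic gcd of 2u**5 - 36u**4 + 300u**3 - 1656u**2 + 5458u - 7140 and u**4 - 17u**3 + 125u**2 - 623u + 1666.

u**3 - 10u**2 + 55u - 238

Euclidean algorithm in ℚ[u]:
  2u**5 - 36u**4 + 300u**3 - 1656u**2 + 5458u - 7140 = (2u - 2)(u**4 - 17u**3 + 125u**2 - 623u + 1666) + (16u**3 - 160u**2 + 880u - 3808)
  u**4 - 17u**3 + 125u**2 - 623u + 1666 = ((1/16)u - 7/16)(16u**3 - 160u**2 + 880u - 3808) + (0)
Last nonzero remainder: 16u**3 - 160u**2 + 880u - 3808. Dividing through by 16 gives the monic gcd u**3 - 10u**2 + 55u - 238.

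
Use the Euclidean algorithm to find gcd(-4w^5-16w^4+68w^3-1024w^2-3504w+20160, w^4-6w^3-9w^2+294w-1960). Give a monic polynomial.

Repeated division with remainder:
  -4w^5-16w^4+68w^3-1024w^2-3504w+20160 = (-4w-40)(w^4-6w^3-9w^2+294w-1960) + (-208w^3-208w^2+416w-58240)
  w^4-6w^3-9w^2+294w-1960 = (-(1/208)w+7/208)(-208w^3-208w^2+416w-58240) + (0)
Last nonzero remainder: -208w^3-208w^2+416w-58240. Dividing through by -208 gives the monic gcd w^3+w^2-2w+280.

w^3+w^2-2w+280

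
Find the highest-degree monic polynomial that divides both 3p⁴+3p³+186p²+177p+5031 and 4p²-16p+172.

Repeated division with remainder:
  3p⁴+3p³+186p²+177p+5031 = ((3/4)p²+(15/4)p+117/4)(4p²-16p+172) + (0)
Last nonzero remainder: 4p²-16p+172. Dividing through by 4 gives the monic gcd p²-4p+43.

p²-4p+43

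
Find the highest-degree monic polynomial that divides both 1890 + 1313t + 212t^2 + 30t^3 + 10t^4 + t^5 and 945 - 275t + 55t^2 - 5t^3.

27 - 4t + t^2

Repeated division with remainder:
  t^5 + 10t^4 + 30t^3 + 212t^2 + 1313t + 1890 = (-(1/5)t^2 - (21/5)t - 206/5)(-5t^3 + 55t^2 - 275t + 945) + (1512t^2 - 6048t + 40824)
  -5t^3 + 55t^2 - 275t + 945 = (-(5/1512)t + 5/216)(1512t^2 - 6048t + 40824) + (0)
Last nonzero remainder: 1512t^2 - 6048t + 40824. Dividing through by 1512 gives the monic gcd t^2 - 4t + 27.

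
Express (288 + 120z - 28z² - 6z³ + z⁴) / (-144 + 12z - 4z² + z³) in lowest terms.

(-48 - 28z + z³)/(24 + 2z + z²)

Repeated division with remainder:
  z⁴ - 6z³ - 28z² + 120z + 288 = (z - 2)(z³ - 4z² + 12z - 144) + (-48z² + 288z)
  z³ - 4z² + 12z - 144 = (-(1/48)z - 1/24)(-48z² + 288z) + (24z - 144)
  -48z² + 288z = (-2z)(24z - 144) + (0)
Last nonzero remainder: 24z - 144. Dividing through by 24 gives the monic gcd z - 6.
Cancel z - 6 from numerator and denominator to get the reduced form.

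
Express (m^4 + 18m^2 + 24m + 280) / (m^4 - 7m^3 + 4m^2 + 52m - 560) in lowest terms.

(m^2 + 4m + 14)/(m^2 - 3m - 28)

Euclidean algorithm in ℚ[m]:
  m^4 + 18m^2 + 24m + 280 = (m^4 - 7m^3 + 4m^2 + 52m - 560) + (7m^3 + 14m^2 - 28m + 840)
  m^4 - 7m^3 + 4m^2 + 52m - 560 = ((1/7)m - 9/7)(7m^3 + 14m^2 - 28m + 840) + (26m^2 - 104m + 520)
  7m^3 + 14m^2 - 28m + 840 = ((7/26)m + 21/13)(26m^2 - 104m + 520) + (0)
Last nonzero remainder: 26m^2 - 104m + 520. Dividing through by 26 gives the monic gcd m^2 - 4m + 20.
Cancel m^2 - 4m + 20 from numerator and denominator to get the reduced form.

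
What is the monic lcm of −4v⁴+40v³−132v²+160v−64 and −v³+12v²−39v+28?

By polynomial division,
  −4v⁴+40v³−132v²+160v−64 = (4v+8)(−v³+12v²−39v+28) + (−72v²+360v−288)
  −v³+12v²−39v+28 = ((1/72)v−7/72)(−72v²+360v−288) + (0)
Last nonzero remainder: −72v²+360v−288. Dividing through by −72 gives the monic gcd v²−5v+4.
Then lcm(f, g) = f·g / gcd(f, g); expanding and making the result monic gives the answer.

v⁵−17v⁴+103v³−271v²+296v−112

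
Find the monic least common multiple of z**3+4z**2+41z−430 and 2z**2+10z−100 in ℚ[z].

z**4+14z**3+81z**2−20z−4300

Apply the Euclidean algorithm:
  z**3+4z**2+41z−430 = ((1/2)z−1/2)(2z**2+10z−100) + (96z−480)
  2z**2+10z−100 = ((1/48)z+5/24)(96z−480) + (0)
Last nonzero remainder: 96z−480. Dividing through by 96 gives the monic gcd z−5.
Then lcm(f, g) = f·g / gcd(f, g); expanding and making the result monic gives the answer.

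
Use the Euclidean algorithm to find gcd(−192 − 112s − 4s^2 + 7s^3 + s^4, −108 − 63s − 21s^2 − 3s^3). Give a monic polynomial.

By polynomial division,
  s^4 + 7s^3 − 4s^2 − 112s − 192 = (−(1/3)s)(−3s^3 − 21s^2 − 63s − 108) + (−25s^2 − 148s − 192)
  −3s^3 − 21s^2 − 63s − 108 = ((3/25)s + 81/625)(−25s^2 − 148s − 192) + (−(12987/625)s − 51948/625)
  −25s^2 − 148s − 192 = ((15625/12987)s + 10000/4329)(−(12987/625)s − 51948/625) + (0)
Last nonzero remainder: −(12987/625)s − 51948/625. Dividing through by −12987/625 gives the monic gcd s + 4.

4 + s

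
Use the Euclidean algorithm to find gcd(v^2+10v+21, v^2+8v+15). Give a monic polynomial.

v+3

By polynomial division,
  v^2+10v+21 = (v^2+8v+15) + (2v+6)
  v^2+8v+15 = ((1/2)v+5/2)(2v+6) + (0)
Last nonzero remainder: 2v+6. Dividing through by 2 gives the monic gcd v+3.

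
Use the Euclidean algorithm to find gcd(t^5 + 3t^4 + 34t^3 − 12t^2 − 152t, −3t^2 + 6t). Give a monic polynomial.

t^2 − 2t

Repeated division with remainder:
  t^5 + 3t^4 + 34t^3 − 12t^2 − 152t = (−(1/3)t^3 − (5/3)t^2 − (44/3)t − 76/3)(−3t^2 + 6t) + (0)
Last nonzero remainder: −3t^2 + 6t. Dividing through by −3 gives the monic gcd t^2 − 2t.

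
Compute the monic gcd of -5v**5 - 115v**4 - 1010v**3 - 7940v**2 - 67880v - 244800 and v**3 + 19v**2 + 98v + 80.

By polynomial division,
  -5v**5 - 115v**4 - 1010v**3 - 7940v**2 - 67880v - 244800 = (-5v**2 - 20v - 140)(v**3 + 19v**2 + 98v + 80) + (-2920v**2 - 52560v - 233600)
  v**3 + 19v**2 + 98v + 80 = (-(1/2920)v - 1/2920)(-2920v**2 - 52560v - 233600) + (0)
Last nonzero remainder: -2920v**2 - 52560v - 233600. Dividing through by -2920 gives the monic gcd v**2 + 18v + 80.

v**2 + 18v + 80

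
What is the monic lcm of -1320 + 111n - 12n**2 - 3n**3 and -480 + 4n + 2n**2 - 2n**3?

2640 + 218n - 13n**2 + 10n**3 + n**4

Apply the Euclidean algorithm:
  -3n**3 - 12n**2 + 111n - 1320 = (3/2)(-2n**3 + 2n**2 + 4n - 480) + (-15n**2 + 105n - 600)
  -2n**3 + 2n**2 + 4n - 480 = ((2/15)n + 4/5)(-15n**2 + 105n - 600) + (0)
Last nonzero remainder: -15n**2 + 105n - 600. Dividing through by -15 gives the monic gcd n**2 - 7n + 40.
Then lcm(f, g) = f·g / gcd(f, g); expanding and making the result monic gives the answer.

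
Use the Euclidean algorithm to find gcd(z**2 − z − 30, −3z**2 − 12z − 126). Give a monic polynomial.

1

Euclidean algorithm in ℚ[z]:
  z**2 − z − 30 = (−1/3)(−3z**2 − 12z − 126) + (−5z − 72)
  −3z**2 − 12z − 126 = ((3/5)z − 156/25)(−5z − 72) + (−14382/25)
  −5z − 72 = ((125/14382)z + 100/799)(−14382/25) + (0)
The last nonzero remainder is the constant −14382/25, so the polynomials are coprime and gcd = 1.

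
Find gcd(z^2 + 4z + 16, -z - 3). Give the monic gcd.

Repeated division with remainder:
  z^2 + 4z + 16 = (-z - 1)(-z - 3) + (13)
  -z - 3 = (-(1/13)z - 3/13)(13) + (0)
The last nonzero remainder is the constant 13, so the polynomials are coprime and gcd = 1.

1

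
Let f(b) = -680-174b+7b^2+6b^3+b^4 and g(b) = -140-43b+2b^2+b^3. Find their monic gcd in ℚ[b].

Euclidean algorithm in ℚ[b]:
  b^4+6b^3+7b^2-174b-680 = (b+4)(b^3+2b^2-43b-140) + (42b^2+138b-120)
  b^3+2b^2-43b-140 = ((1/42)b-3/98)(42b^2+138b-120) + (-(1760/49)b-7040/49)
  42b^2+138b-120 = (-(1029/880)b+147/176)(-(1760/49)b-7040/49) + (0)
Last nonzero remainder: -(1760/49)b-7040/49. Dividing through by -1760/49 gives the monic gcd b+4.

4+b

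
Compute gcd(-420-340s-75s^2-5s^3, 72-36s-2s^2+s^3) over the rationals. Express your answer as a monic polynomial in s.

6+s

Euclidean algorithm in ℚ[s]:
  -5s^3-75s^2-340s-420 = (-5)(s^3-2s^2-36s+72) + (-85s^2-520s-60)
  s^3-2s^2-36s+72 = (-(1/85)s+138/1445)(-85s^2-520s-60) + ((3744/289)s+22464/289)
  -85s^2-520s-60 = (-(24565/3744)s-1445/1872)((3744/289)s+22464/289) + (0)
Last nonzero remainder: (3744/289)s+22464/289. Dividing through by 3744/289 gives the monic gcd s+6.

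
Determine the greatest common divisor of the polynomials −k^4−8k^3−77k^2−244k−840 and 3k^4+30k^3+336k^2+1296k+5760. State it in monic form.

k^2+4k+40

Apply the Euclidean algorithm:
  −k^4−8k^3−77k^2−244k−840 = (−1/3)(3k^4+30k^3+336k^2+1296k+5760) + (2k^3+35k^2+188k+1080)
  3k^4+30k^3+336k^2+1296k+5760 = ((3/2)k−45/4)(2k^3+35k^2+188k+1080) + ((1791/4)k^2+1791k+17910)
  2k^3+35k^2+188k+1080 = ((8/1791)k+12/199)((1791/4)k^2+1791k+17910) + (0)
Last nonzero remainder: (1791/4)k^2+1791k+17910. Dividing through by 1791/4 gives the monic gcd k^2+4k+40.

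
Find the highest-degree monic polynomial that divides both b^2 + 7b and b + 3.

1

Euclidean algorithm in ℚ[b]:
  b^2 + 7b = (b + 4)(b + 3) + (−12)
  b + 3 = (−(1/12)b − 1/4)(−12) + (0)
The last nonzero remainder is the constant −12, so the polynomials are coprime and gcd = 1.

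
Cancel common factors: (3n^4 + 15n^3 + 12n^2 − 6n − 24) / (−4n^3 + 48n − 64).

(−3n^3 − 3n^2 + 6)/(4n^2 − 16n + 16)

Euclidean algorithm in ℚ[n]:
  3n^4 + 15n^3 + 12n^2 − 6n − 24 = (−(3/4)n − 15/4)(−4n^3 + 48n − 64) + (48n^2 + 126n − 264)
  −4n^3 + 48n − 64 = (−(1/12)n + 7/32)(48n^2 + 126n − 264) + (−(25/16)n − 25/4)
  48n^2 + 126n − 264 = (−(768/25)n + 1056/25)(−(25/16)n − 25/4) + (0)
Last nonzero remainder: −(25/16)n − 25/4. Dividing through by −25/16 gives the monic gcd n + 4.
Cancel n + 4 from numerator and denominator to get the reduced form.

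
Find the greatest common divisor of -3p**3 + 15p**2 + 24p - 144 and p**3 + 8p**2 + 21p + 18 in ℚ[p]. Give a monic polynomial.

p + 3

Repeated division with remainder:
  -3p**3 + 15p**2 + 24p - 144 = (-3)(p**3 + 8p**2 + 21p + 18) + (39p**2 + 87p - 90)
  p**3 + 8p**2 + 21p + 18 = ((1/39)p + 25/169)(39p**2 + 87p - 90) + ((1764/169)p + 5292/169)
  39p**2 + 87p - 90 = ((2197/588)p - 845/294)((1764/169)p + 5292/169) + (0)
Last nonzero remainder: (1764/169)p + 5292/169. Dividing through by 1764/169 gives the monic gcd p + 3.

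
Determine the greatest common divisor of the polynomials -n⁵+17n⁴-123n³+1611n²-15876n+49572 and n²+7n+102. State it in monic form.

n²+7n+102

Euclidean algorithm in ℚ[n]:
  -n⁵+17n⁴-123n³+1611n²-15876n+49572 = (-n³+24n²-189n+486)(n²+7n+102) + (0)
The last nonzero remainder n²+7n+102 is already monic.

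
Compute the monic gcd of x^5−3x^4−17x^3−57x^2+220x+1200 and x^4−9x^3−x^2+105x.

x^2−2x−15

Repeated division with remainder:
  x^5−3x^4−17x^3−57x^2+220x+1200 = (x+6)(x^4−9x^3−x^2+105x) + (38x^3−156x^2−410x+1200)
  x^4−9x^3−x^2+105x = ((1/38)x−93/722)(38x^3−156x^2−410x+1200) + (−(3720/361)x^2+(7440/361)x+55800/361)
  38x^3−156x^2−410x+1200 = (−(6859/1860)x+722/93)(−(3720/361)x^2+(7440/361)x+55800/361) + (0)
Last nonzero remainder: −(3720/361)x^2+(7440/361)x+55800/361. Dividing through by −3720/361 gives the monic gcd x^2−2x−15.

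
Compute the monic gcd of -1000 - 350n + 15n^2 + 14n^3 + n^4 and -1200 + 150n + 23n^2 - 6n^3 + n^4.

-25 + n^2

Apply the Euclidean algorithm:
  n^4 + 14n^3 + 15n^2 - 350n - 1000 = (n^4 - 6n^3 + 23n^2 + 150n - 1200) + (20n^3 - 8n^2 - 500n + 200)
  n^4 - 6n^3 + 23n^2 + 150n - 1200 = ((1/20)n - 7/25)(20n^3 - 8n^2 - 500n + 200) + ((1144/25)n^2 - 1144)
  20n^3 - 8n^2 - 500n + 200 = ((125/286)n - 25/143)((1144/25)n^2 - 1144) + (0)
Last nonzero remainder: (1144/25)n^2 - 1144. Dividing through by 1144/25 gives the monic gcd n^2 - 25.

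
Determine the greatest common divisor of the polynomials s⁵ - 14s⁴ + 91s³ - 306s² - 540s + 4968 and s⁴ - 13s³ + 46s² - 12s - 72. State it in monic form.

s² - 12s + 36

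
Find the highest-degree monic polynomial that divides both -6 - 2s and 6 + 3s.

By polynomial division,
  -2s - 6 = (-2/3)(3s + 6) + (-2)
  3s + 6 = (-(3/2)s - 3)(-2) + (0)
The last nonzero remainder is the constant -2, so the polynomials are coprime and gcd = 1.

1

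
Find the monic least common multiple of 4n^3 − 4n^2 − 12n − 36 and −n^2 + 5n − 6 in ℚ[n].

n^4 − 3n^3 − n^2 − 3n + 18

Euclidean algorithm in ℚ[n]:
  4n^3 − 4n^2 − 12n − 36 = (−4n − 16)(−n^2 + 5n − 6) + (44n − 132)
  −n^2 + 5n − 6 = (−(1/44)n + 1/22)(44n − 132) + (0)
Last nonzero remainder: 44n − 132. Dividing through by 44 gives the monic gcd n − 3.
Then lcm(f, g) = f·g / gcd(f, g); expanding and making the result monic gives the answer.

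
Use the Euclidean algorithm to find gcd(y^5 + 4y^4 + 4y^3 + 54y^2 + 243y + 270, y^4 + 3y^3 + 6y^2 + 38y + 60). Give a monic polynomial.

Repeated division with remainder:
  y^5 + 4y^4 + 4y^3 + 54y^2 + 243y + 270 = (y + 1)(y^4 + 3y^3 + 6y^2 + 38y + 60) + (-5y^3 + 10y^2 + 145y + 210)
  y^4 + 3y^3 + 6y^2 + 38y + 60 = (-(1/5)y - 1)(-5y^3 + 10y^2 + 145y + 210) + (45y^2 + 225y + 270)
  -5y^3 + 10y^2 + 145y + 210 = (-(1/9)y + 7/9)(45y^2 + 225y + 270) + (0)
Last nonzero remainder: 45y^2 + 225y + 270. Dividing through by 45 gives the monic gcd y^2 + 5y + 6.

y^2 + 5y + 6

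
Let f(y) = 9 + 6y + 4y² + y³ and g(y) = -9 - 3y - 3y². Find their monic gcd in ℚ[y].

Euclidean algorithm in ℚ[y]:
  y³ + 4y² + 6y + 9 = (-(1/3)y - 1)(-3y² - 3y - 9) + (0)
Last nonzero remainder: -3y² - 3y - 9. Dividing through by -3 gives the monic gcd y² + y + 3.

3 + y + y²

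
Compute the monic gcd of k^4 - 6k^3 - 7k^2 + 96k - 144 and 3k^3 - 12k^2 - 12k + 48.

k - 4

Apply the Euclidean algorithm:
  k^4 - 6k^3 - 7k^2 + 96k - 144 = ((1/3)k - 2/3)(3k^3 - 12k^2 - 12k + 48) + (-11k^2 + 72k - 112)
  3k^3 - 12k^2 - 12k + 48 = (-(3/11)k - 84/121)(-11k^2 + 72k - 112) + ((900/121)k - 3600/121)
  -11k^2 + 72k - 112 = (-(1331/900)k + 847/225)((900/121)k - 3600/121) + (0)
Last nonzero remainder: (900/121)k - 3600/121. Dividing through by 900/121 gives the monic gcd k - 4.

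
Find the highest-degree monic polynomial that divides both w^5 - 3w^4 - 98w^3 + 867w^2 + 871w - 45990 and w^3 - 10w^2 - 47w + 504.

Euclidean algorithm in ℚ[w]:
  w^5 - 3w^4 - 98w^3 + 867w^2 + 871w - 45990 = (w^2 + 7w + 19)(w^3 - 10w^2 - 47w + 504) + (882w^2 - 1764w - 55566)
  w^3 - 10w^2 - 47w + 504 = ((1/882)w - 4/441)(882w^2 - 1764w - 55566) + (0)
Last nonzero remainder: 882w^2 - 1764w - 55566. Dividing through by 882 gives the monic gcd w^2 - 2w - 63.

w^2 - 2w - 63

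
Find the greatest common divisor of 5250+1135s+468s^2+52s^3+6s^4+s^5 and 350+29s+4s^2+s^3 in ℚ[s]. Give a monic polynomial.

350+29s+4s^2+s^3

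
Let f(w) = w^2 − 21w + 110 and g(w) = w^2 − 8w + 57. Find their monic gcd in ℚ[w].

Repeated division with remainder:
  w^2 − 21w + 110 = (w^2 − 8w + 57) + (−13w + 53)
  w^2 − 8w + 57 = (−(1/13)w + 51/169)(−13w + 53) + (6930/169)
  −13w + 53 = (−(2197/6930)w + 8957/6930)(6930/169) + (0)
The last nonzero remainder is the constant 6930/169, so the polynomials are coprime and gcd = 1.

1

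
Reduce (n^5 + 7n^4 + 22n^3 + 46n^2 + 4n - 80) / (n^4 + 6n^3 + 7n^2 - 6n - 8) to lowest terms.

(n^2 + 2n + 10)/(n + 1)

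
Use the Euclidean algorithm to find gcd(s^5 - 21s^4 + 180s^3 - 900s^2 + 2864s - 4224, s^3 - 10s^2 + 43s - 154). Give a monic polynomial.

s^2 - 3s + 22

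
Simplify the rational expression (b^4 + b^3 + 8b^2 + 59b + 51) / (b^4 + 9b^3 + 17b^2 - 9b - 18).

(b^2 - 3b + 17)/(b^2 + 5b - 6)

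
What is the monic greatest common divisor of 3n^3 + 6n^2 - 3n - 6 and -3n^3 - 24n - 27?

n + 1

Repeated division with remainder:
  3n^3 + 6n^2 - 3n - 6 = (-1)(-3n^3 - 24n - 27) + (6n^2 - 27n - 33)
  -3n^3 - 24n - 27 = (-(1/2)n - 9/4)(6n^2 - 27n - 33) + (-(405/4)n - 405/4)
  6n^2 - 27n - 33 = (-(8/135)n + 44/135)(-(405/4)n - 405/4) + (0)
Last nonzero remainder: -(405/4)n - 405/4. Dividing through by -405/4 gives the monic gcd n + 1.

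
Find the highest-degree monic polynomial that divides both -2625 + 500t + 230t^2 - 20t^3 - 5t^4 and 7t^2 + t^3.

7 + t

Euclidean algorithm in ℚ[t]:
  -5t^4 - 20t^3 + 230t^2 + 500t - 2625 = (-5t + 15)(t^3 + 7t^2) + (125t^2 + 500t - 2625)
  t^3 + 7t^2 = ((1/125)t + 3/125)(125t^2 + 500t - 2625) + (9t + 63)
  125t^2 + 500t - 2625 = ((125/9)t - 125/3)(9t + 63) + (0)
Last nonzero remainder: 9t + 63. Dividing through by 9 gives the monic gcd t + 7.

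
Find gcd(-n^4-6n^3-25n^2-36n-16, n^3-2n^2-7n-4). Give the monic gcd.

Apply the Euclidean algorithm:
  -n^4-6n^3-25n^2-36n-16 = (-n-8)(n^3-2n^2-7n-4) + (-48n^2-96n-48)
  n^3-2n^2-7n-4 = (-(1/48)n+1/12)(-48n^2-96n-48) + (0)
Last nonzero remainder: -48n^2-96n-48. Dividing through by -48 gives the monic gcd n^2+2n+1.

n^2+2n+1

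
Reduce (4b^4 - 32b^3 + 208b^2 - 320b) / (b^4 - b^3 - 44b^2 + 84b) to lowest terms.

Apply the Euclidean algorithm:
  4b^4 - 32b^3 + 208b^2 - 320b = (4)(b^4 - b^3 - 44b^2 + 84b) + (-28b^3 + 384b^2 - 656b)
  b^4 - b^3 - 44b^2 + 84b = (-(1/28)b - 89/196)(-28b^3 + 384b^2 - 656b) + ((5240/49)b^2 - (10480/49)b)
  -28b^3 + 384b^2 - 656b = (-(343/1310)b + 2009/655)((5240/49)b^2 - (10480/49)b) + (0)
Last nonzero remainder: (5240/49)b^2 - (10480/49)b. Dividing through by 5240/49 gives the monic gcd b^2 - 2b.
Cancel b^2 - 2b from numerator and denominator to get the reduced form.

(4b^2 - 24b + 160)/(b^2 + b - 42)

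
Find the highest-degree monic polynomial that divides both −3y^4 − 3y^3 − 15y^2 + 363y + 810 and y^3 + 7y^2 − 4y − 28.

Euclidean algorithm in ℚ[y]:
  −3y^4 − 3y^3 − 15y^2 + 363y + 810 = (−3y + 18)(y^3 + 7y^2 − 4y − 28) + (−153y^2 + 351y + 1314)
  y^3 + 7y^2 − 4y − 28 = (−(1/153)y − 158/2601)(−153y^2 + 351y + 1314) + ((7488/289)y + 14976/289)
  −153y^2 + 351y + 1314 = (−(4913/832)y + 21097/832)((7488/289)y + 14976/289) + (0)
Last nonzero remainder: (7488/289)y + 14976/289. Dividing through by 7488/289 gives the monic gcd y + 2.

y + 2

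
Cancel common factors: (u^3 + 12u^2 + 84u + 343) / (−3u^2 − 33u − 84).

(−u^2 − 5u − 49)/(3u + 12)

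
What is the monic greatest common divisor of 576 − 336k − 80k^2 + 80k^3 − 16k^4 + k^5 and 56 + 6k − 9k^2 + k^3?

−8 − 2k + k^2

Apply the Euclidean algorithm:
  k^5 − 16k^4 + 80k^3 − 80k^2 − 336k + 576 = (k^2 − 7k + 11)(k^3 − 9k^2 + 6k + 56) + (5k^2 − 10k − 40)
  k^3 − 9k^2 + 6k + 56 = ((1/5)k − 7/5)(5k^2 − 10k − 40) + (0)
Last nonzero remainder: 5k^2 − 10k − 40. Dividing through by 5 gives the monic gcd k^2 − 2k − 8.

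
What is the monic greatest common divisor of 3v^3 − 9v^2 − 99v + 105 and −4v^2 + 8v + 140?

v^2 − 2v − 35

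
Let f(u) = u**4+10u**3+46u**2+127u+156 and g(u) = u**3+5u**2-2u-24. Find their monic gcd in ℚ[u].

u**2+7u+12

Apply the Euclidean algorithm:
  u**4+10u**3+46u**2+127u+156 = (u+5)(u**3+5u**2-2u-24) + (23u**2+161u+276)
  u**3+5u**2-2u-24 = ((1/23)u-2/23)(23u**2+161u+276) + (0)
Last nonzero remainder: 23u**2+161u+276. Dividing through by 23 gives the monic gcd u**2+7u+12.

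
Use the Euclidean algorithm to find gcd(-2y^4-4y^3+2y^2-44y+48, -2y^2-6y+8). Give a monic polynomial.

y^2+3y-4

Apply the Euclidean algorithm:
  -2y^4-4y^3+2y^2-44y+48 = (y^2-y+6)(-2y^2-6y+8) + (0)
Last nonzero remainder: -2y^2-6y+8. Dividing through by -2 gives the monic gcd y^2+3y-4.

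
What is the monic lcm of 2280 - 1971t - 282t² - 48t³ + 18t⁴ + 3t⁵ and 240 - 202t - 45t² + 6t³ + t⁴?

-22800 + 18950t + 4237t² - 83t³ - 258t⁴ - 52t⁵ + 5t⁶ + t⁷

Repeated division with remainder:
  3t⁵ + 18t⁴ - 48t³ - 282t² - 1971t + 2280 = (3t)(t⁴ + 6t³ - 45t² - 202t + 240) + (87t³ + 324t² - 2691t + 2280)
  t⁴ + 6t³ - 45t² - 202t + 240 = ((1/87)t + 22/841)(87t³ + 324t² - 2691t + 2280) + (-(18960/841)t² - (132720/841)t + 151680/841)
  87t³ + 324t² - 2691t + 2280 = (-(24389/6320)t + 15979/1264)(-(18960/841)t² - (132720/841)t + 151680/841) + (0)
Last nonzero remainder: -(18960/841)t² - (132720/841)t + 151680/841. Dividing through by -18960/841 gives the monic gcd t² + 7t - 8.
Then lcm(f, g) = f·g / gcd(f, g); expanding and making the result monic gives the answer.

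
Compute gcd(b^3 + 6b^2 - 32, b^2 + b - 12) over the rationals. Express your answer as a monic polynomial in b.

b + 4

Euclidean algorithm in ℚ[b]:
  b^3 + 6b^2 - 32 = (b + 5)(b^2 + b - 12) + (7b + 28)
  b^2 + b - 12 = ((1/7)b - 3/7)(7b + 28) + (0)
Last nonzero remainder: 7b + 28. Dividing through by 7 gives the monic gcd b + 4.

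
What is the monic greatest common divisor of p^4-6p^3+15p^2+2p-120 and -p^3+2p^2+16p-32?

Repeated division with remainder:
  p^4-6p^3+15p^2+2p-120 = (-p+4)(-p^3+2p^2+16p-32) + (23p^2-94p+8)
  -p^3+2p^2+16p-32 = (-(1/23)p-48/529)(23p^2-94p+8) + ((4136/529)p-16544/529)
  23p^2-94p+8 = ((12167/4136)p-529/2068)((4136/529)p-16544/529) + (0)
Last nonzero remainder: (4136/529)p-16544/529. Dividing through by 4136/529 gives the monic gcd p-4.

p-4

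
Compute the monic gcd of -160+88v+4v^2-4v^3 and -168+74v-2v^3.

-4+v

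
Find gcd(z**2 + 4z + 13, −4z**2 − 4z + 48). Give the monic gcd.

1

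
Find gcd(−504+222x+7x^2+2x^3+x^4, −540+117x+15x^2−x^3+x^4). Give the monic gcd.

Repeated division with remainder:
  x^4+2x^3+7x^2+222x−504 = (x^4−x^3+15x^2+117x−540) + (3x^3−8x^2+105x+36)
  x^4−x^3+15x^2+117x−540 = ((1/3)x+5/9)(3x^3−8x^2+105x+36) + (−(140/9)x^2+(140/3)x−560)
  3x^3−8x^2+105x+36 = (−(27/140)x−9/140)(−(140/9)x^2+(140/3)x−560) + (0)
Last nonzero remainder: −(140/9)x^2+(140/3)x−560. Dividing through by −140/9 gives the monic gcd x^2−3x+36.

36−3x+x^2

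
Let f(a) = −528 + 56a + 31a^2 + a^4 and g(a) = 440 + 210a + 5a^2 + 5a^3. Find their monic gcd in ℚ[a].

Euclidean algorithm in ℚ[a]:
  a^4 + 31a^2 + 56a − 528 = ((1/5)a − 1/5)(5a^3 + 5a^2 + 210a + 440) + (−10a^2 + 10a − 440)
  5a^3 + 5a^2 + 210a + 440 = (−(1/2)a − 1)(−10a^2 + 10a − 440) + (0)
Last nonzero remainder: −10a^2 + 10a − 440. Dividing through by −10 gives the monic gcd a^2 − a + 44.

44 − a + a^2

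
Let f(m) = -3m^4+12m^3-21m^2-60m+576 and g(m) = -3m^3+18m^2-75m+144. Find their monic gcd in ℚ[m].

m^2-3m+16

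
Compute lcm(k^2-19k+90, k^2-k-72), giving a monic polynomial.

k^3-11k^2-62k+720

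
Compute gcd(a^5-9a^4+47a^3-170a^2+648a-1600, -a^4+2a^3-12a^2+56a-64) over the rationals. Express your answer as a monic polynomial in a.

a^2+2a+16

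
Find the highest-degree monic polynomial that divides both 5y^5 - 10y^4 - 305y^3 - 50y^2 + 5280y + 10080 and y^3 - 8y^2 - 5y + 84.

y^2 - 4y - 21

Apply the Euclidean algorithm:
  5y^5 - 10y^4 - 305y^3 - 50y^2 + 5280y + 10080 = (5y^2 + 30y - 40)(y^3 - 8y^2 - 5y + 84) + (-640y^2 + 2560y + 13440)
  y^3 - 8y^2 - 5y + 84 = (-(1/640)y + 1/160)(-640y^2 + 2560y + 13440) + (0)
Last nonzero remainder: -640y^2 + 2560y + 13440. Dividing through by -640 gives the monic gcd y^2 - 4y - 21.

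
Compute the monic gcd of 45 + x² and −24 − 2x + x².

1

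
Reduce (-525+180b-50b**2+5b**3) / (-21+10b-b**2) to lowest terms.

(-75+15b-5b**2)/(-3+b)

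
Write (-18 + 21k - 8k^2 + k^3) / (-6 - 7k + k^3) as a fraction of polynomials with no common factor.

(6 - 5k + k^2)/(2 + 3k + k^2)

By polynomial division,
  k^3 - 8k^2 + 21k - 18 = (k^3 - 7k - 6) + (-8k^2 + 28k - 12)
  k^3 - 7k - 6 = (-(1/8)k - 7/16)(-8k^2 + 28k - 12) + ((15/4)k - 45/4)
  -8k^2 + 28k - 12 = (-(32/15)k + 16/15)((15/4)k - 45/4) + (0)
Last nonzero remainder: (15/4)k - 45/4. Dividing through by 15/4 gives the monic gcd k - 3.
Cancel k - 3 from numerator and denominator to get the reduced form.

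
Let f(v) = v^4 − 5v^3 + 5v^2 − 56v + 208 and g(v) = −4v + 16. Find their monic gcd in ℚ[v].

v − 4

Euclidean algorithm in ℚ[v]:
  v^4 − 5v^3 + 5v^2 − 56v + 208 = (−(1/4)v^3 + (1/4)v^2 − (1/4)v + 13)(−4v + 16) + (0)
Last nonzero remainder: −4v + 16. Dividing through by −4 gives the monic gcd v − 4.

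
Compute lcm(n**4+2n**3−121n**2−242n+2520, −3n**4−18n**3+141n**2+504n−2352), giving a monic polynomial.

n**6+5n**5−143n**4−661n**3+5182n**2+14336n−70560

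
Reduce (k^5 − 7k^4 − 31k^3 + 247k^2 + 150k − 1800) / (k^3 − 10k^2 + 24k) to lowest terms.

(k^3 + 3k^2 − 25k − 75)/(k)

Repeated division with remainder:
  k^5 − 7k^4 − 31k^3 + 247k^2 + 150k − 1800 = (k^2 + 3k − 25)(k^3 − 10k^2 + 24k) + (−75k^2 + 750k − 1800)
  k^3 − 10k^2 + 24k = (−(1/75)k)(−75k^2 + 750k − 1800) + (0)
Last nonzero remainder: −75k^2 + 750k − 1800. Dividing through by −75 gives the monic gcd k^2 − 10k + 24.
Cancel k^2 − 10k + 24 from numerator and denominator to get the reduced form.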